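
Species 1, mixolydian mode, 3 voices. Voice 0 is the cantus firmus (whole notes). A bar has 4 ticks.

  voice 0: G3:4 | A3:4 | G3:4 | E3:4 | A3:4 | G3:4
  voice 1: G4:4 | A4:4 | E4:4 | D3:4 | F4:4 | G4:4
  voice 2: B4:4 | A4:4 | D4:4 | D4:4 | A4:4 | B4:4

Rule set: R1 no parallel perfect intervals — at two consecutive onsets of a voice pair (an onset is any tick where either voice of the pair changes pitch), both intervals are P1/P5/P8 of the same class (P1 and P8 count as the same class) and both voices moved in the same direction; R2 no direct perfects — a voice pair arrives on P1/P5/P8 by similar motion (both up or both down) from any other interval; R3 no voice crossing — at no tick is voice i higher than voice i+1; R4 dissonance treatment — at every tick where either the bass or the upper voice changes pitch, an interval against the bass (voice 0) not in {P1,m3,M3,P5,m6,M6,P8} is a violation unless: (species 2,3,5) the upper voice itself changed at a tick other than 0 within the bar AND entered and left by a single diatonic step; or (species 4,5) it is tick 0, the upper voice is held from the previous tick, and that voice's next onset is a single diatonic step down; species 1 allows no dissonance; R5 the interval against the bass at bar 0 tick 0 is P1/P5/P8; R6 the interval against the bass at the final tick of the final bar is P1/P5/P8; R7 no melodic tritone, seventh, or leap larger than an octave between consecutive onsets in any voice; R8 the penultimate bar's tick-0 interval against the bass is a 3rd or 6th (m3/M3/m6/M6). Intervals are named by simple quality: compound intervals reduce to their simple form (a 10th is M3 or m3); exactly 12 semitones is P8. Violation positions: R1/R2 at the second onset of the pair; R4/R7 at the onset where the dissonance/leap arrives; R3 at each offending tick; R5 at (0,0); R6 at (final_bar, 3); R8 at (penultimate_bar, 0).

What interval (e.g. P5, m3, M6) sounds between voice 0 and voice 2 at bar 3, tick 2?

m7

voice 0=E3 voice 2=D4 -> m7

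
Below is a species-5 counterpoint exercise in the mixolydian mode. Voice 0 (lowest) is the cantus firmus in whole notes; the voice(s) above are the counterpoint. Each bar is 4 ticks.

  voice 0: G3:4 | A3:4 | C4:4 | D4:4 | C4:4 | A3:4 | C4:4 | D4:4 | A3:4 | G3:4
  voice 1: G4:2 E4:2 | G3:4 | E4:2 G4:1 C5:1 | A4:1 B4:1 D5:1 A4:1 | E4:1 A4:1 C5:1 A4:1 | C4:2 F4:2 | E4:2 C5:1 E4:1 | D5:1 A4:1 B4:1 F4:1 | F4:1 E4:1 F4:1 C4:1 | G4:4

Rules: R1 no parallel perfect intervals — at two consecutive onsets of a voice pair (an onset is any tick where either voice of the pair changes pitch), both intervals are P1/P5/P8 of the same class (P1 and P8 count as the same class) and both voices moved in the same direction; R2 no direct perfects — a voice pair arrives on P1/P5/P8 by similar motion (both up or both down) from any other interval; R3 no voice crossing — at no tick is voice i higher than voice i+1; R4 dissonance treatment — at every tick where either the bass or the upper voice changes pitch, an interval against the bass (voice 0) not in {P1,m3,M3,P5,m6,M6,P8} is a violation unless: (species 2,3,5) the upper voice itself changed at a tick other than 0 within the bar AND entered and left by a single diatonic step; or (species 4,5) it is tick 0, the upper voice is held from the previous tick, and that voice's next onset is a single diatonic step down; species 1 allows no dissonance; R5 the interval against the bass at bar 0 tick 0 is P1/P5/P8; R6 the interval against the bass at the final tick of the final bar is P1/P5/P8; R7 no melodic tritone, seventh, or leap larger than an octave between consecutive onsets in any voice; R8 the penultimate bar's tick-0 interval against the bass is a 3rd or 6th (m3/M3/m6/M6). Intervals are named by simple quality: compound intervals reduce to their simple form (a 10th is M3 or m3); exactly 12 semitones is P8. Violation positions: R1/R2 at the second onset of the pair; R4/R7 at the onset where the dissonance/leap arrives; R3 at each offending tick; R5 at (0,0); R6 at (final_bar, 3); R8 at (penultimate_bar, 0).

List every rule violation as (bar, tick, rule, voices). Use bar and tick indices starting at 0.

bar 0: v0=G3 v1=G4 downbeat P8
bar 1: v0=A3 v1=G3 downbeat M2
bar 2: v0=C4 v1=E4 downbeat M3
bar 3: v0=D4 v1=A4 downbeat P5
bar 4: v0=C4 v1=E4 downbeat M3
bar 5: v0=A3 v1=C4 downbeat m3
bar 6: v0=C4 v1=E4 downbeat M3
bar 7: v0=D4 v1=D5 downbeat P8
bar 8: v0=A3 v1=F4 downbeat m6
bar 9: v0=G3 v1=G4 downbeat P8
  -> R3 @ bar 1 tick 0 v(0, 1): A3 above G3
  -> R4 @ bar 1 tick 0 v(0, 1): A3/G3 M2 untreated
  -> R3 @ bar 1 tick 1 v(0, 1): A3 above G3
  -> R3 @ bar 1 tick 2 v(0, 1): A3 above G3
  -> R3 @ bar 1 tick 3 v(0, 1): A3 above G3
  -> R2 @ bar 7 tick 0 v(0, 1): C4/E4 M3 -> D4/D5 P8 similar
  -> R7 @ bar 7 tick 0 v(1,): E4->D5 leap 10st
  -> R7 @ bar 7 tick 3 v(1,): B4->F4 leap 6st

(1, 0, R3, (0, 1))
(1, 0, R4, (0, 1))
(1, 1, R3, (0, 1))
(1, 2, R3, (0, 1))
(1, 3, R3, (0, 1))
(7, 0, R2, (0, 1))
(7, 0, R7, (1,))
(7, 3, R7, (1,))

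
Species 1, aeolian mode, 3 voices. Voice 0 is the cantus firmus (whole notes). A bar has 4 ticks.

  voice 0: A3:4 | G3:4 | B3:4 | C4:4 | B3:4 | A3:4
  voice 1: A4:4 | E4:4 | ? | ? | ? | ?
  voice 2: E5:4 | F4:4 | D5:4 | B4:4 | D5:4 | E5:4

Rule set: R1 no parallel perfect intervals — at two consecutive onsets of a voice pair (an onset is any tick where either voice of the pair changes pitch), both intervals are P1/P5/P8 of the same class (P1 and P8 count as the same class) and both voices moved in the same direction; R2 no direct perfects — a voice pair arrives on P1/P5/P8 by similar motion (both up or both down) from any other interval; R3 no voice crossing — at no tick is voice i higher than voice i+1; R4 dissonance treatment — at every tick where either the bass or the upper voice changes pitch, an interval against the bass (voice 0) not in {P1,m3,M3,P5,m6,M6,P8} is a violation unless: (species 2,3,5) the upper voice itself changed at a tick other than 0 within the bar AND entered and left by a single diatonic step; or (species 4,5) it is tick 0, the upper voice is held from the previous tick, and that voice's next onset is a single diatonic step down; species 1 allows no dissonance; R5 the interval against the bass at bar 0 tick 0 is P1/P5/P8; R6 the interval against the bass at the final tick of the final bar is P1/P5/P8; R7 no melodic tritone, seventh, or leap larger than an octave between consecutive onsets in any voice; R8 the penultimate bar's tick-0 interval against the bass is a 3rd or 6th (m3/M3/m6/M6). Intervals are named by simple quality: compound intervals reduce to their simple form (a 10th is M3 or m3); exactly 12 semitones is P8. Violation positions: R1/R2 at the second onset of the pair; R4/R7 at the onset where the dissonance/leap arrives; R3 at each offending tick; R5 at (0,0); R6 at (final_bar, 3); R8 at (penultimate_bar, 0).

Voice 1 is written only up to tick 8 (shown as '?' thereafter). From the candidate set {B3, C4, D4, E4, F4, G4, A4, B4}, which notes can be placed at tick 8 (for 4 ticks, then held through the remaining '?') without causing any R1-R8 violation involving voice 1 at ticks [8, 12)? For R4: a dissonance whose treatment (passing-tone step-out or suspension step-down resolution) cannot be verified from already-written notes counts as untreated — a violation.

B3: legal
C4: violates R4
D4: legal
E4: violates R4
F4: violates R4
G4: violates R2
A4: violates R4
B4: violates R2

{B3, D4}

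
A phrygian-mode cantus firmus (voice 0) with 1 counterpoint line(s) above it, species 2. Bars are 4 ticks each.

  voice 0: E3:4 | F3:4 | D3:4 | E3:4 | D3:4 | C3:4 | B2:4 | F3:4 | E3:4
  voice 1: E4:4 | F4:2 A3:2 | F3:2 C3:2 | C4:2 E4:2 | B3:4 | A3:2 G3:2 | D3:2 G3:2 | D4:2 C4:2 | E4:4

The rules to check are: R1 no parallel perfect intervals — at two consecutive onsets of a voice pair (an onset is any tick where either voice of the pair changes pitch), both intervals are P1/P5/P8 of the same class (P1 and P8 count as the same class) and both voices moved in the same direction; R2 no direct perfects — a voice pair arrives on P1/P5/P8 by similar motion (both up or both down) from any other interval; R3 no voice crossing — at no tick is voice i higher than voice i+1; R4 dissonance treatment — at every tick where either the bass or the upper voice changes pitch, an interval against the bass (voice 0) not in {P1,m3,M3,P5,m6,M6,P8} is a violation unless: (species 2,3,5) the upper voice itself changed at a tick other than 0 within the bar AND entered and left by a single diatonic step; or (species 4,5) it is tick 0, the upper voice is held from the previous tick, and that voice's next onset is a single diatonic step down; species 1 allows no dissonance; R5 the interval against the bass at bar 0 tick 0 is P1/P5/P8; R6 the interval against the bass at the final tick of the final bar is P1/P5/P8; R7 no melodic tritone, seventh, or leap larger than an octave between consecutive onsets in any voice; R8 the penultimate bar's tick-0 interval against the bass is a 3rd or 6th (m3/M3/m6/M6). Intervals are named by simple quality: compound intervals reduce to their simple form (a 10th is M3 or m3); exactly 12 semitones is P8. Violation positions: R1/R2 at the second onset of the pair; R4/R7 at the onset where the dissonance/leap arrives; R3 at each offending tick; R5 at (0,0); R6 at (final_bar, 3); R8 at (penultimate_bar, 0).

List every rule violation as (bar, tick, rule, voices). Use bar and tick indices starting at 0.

(1, 0, R1, (0, 1))
(2, 2, R3, (0, 1))
(2, 2, R4, (0, 1))
(2, 3, R3, (0, 1))
(7, 0, R7, (0,))

bar 0: v0=E3 v1=E4 downbeat P8
bar 1: v0=F3 v1=F4 downbeat P8
bar 2: v0=D3 v1=F3 downbeat m3
bar 3: v0=E3 v1=C4 downbeat m6
bar 4: v0=D3 v1=B3 downbeat M6
bar 5: v0=C3 v1=A3 downbeat M6
bar 6: v0=B2 v1=D3 downbeat m3
bar 7: v0=F3 v1=D4 downbeat M6
bar 8: v0=E3 v1=E4 downbeat P8
  -> R1 @ bar 1 tick 0 v(0, 1): E3/E4 P8 -> F3/F4 P8 similar
  -> R3 @ bar 2 tick 2 v(0, 1): D3 above C3
  -> R4 @ bar 2 tick 2 v(0, 1): D3/C3 M2 untreated
  -> R3 @ bar 2 tick 3 v(0, 1): D3 above C3
  -> R7 @ bar 7 tick 0 v(0,): B2->F3 leap 6st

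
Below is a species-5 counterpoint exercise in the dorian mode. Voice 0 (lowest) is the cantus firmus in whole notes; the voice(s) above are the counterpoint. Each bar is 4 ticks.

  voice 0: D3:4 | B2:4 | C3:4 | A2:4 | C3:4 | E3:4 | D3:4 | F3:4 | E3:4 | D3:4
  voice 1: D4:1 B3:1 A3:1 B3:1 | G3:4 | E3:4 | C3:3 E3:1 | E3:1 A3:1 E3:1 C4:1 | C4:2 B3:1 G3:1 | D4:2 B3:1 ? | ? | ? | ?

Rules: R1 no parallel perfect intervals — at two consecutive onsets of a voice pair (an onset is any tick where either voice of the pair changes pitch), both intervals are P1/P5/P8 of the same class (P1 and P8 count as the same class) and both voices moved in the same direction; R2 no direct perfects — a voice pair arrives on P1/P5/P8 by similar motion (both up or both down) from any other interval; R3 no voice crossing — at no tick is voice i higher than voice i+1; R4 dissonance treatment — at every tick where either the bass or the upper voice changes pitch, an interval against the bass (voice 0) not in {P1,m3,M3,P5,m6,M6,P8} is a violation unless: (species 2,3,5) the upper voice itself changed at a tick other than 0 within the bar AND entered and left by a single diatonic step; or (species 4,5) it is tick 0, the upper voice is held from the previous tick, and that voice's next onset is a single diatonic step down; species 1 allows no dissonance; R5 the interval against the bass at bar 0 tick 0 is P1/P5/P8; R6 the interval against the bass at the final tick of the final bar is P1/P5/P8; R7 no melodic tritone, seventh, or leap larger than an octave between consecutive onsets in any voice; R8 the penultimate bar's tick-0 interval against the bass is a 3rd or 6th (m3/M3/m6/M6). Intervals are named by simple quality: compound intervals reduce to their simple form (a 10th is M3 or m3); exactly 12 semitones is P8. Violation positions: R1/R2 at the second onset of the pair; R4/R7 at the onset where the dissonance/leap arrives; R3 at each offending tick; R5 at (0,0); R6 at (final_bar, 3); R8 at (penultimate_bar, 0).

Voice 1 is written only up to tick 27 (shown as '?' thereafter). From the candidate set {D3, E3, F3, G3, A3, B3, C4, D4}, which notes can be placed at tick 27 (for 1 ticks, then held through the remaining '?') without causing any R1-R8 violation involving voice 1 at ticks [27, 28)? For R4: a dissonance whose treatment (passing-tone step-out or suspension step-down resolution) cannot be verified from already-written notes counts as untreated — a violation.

D3: legal
E3: violates R4
F3: violates R7
G3: violates R4
A3: legal
B3: legal
C4: violates R4
D4: legal

{A3, B3, D3, D4}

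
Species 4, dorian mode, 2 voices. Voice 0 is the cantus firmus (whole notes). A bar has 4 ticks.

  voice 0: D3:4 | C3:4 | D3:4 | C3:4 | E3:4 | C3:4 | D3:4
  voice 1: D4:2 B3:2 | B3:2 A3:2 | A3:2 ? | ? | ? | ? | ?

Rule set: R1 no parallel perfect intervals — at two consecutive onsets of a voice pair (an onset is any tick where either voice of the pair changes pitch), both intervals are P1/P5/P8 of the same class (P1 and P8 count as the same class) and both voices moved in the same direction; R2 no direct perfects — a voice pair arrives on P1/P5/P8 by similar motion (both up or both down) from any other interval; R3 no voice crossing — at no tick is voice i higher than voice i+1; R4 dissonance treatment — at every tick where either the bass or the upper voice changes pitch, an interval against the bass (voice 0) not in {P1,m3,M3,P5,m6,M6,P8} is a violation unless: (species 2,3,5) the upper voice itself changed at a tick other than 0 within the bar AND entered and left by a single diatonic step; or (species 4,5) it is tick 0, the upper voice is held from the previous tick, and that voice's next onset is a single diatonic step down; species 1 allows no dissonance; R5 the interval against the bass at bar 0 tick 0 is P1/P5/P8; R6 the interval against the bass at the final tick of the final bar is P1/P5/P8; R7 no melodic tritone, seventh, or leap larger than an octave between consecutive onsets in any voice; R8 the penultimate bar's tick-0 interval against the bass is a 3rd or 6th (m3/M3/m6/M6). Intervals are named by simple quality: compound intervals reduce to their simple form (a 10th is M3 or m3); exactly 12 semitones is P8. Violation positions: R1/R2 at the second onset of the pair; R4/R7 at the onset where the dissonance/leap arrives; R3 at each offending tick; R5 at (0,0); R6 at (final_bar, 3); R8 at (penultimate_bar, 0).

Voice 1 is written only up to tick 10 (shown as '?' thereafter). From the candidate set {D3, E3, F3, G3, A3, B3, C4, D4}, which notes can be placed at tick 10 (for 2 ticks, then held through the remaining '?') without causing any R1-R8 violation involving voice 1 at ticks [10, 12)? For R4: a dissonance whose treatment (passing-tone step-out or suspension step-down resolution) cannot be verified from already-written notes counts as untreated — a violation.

{A3, B3, D3, D4, F3}

D3: legal
E3: violates R4
F3: legal
G3: violates R4
A3: legal
B3: legal
C4: violates R4
D4: legal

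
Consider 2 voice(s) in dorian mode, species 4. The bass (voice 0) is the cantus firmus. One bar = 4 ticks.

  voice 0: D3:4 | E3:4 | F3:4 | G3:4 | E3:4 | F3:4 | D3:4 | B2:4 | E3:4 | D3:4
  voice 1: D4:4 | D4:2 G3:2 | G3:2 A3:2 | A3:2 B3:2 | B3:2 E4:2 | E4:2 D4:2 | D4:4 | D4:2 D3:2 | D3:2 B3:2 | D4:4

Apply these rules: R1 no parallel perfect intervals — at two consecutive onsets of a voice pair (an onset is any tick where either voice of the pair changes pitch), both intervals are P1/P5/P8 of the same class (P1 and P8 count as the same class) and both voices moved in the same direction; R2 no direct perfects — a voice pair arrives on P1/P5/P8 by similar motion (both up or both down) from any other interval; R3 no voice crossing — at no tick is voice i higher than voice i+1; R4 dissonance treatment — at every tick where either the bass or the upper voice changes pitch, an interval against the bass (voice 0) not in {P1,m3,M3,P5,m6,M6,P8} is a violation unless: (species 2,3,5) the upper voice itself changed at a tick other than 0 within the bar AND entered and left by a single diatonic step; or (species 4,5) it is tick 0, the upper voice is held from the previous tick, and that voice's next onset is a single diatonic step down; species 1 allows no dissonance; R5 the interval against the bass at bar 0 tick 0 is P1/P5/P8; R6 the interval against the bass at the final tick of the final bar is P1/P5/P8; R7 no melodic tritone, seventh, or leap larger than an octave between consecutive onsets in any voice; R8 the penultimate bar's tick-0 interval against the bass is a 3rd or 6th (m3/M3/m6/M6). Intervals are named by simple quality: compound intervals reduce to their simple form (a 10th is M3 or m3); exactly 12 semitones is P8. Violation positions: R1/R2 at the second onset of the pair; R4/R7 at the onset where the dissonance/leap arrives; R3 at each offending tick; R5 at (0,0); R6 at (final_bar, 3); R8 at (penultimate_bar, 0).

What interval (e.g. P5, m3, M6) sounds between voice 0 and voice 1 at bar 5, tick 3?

voice 0=F3 voice 1=D4 -> M6

M6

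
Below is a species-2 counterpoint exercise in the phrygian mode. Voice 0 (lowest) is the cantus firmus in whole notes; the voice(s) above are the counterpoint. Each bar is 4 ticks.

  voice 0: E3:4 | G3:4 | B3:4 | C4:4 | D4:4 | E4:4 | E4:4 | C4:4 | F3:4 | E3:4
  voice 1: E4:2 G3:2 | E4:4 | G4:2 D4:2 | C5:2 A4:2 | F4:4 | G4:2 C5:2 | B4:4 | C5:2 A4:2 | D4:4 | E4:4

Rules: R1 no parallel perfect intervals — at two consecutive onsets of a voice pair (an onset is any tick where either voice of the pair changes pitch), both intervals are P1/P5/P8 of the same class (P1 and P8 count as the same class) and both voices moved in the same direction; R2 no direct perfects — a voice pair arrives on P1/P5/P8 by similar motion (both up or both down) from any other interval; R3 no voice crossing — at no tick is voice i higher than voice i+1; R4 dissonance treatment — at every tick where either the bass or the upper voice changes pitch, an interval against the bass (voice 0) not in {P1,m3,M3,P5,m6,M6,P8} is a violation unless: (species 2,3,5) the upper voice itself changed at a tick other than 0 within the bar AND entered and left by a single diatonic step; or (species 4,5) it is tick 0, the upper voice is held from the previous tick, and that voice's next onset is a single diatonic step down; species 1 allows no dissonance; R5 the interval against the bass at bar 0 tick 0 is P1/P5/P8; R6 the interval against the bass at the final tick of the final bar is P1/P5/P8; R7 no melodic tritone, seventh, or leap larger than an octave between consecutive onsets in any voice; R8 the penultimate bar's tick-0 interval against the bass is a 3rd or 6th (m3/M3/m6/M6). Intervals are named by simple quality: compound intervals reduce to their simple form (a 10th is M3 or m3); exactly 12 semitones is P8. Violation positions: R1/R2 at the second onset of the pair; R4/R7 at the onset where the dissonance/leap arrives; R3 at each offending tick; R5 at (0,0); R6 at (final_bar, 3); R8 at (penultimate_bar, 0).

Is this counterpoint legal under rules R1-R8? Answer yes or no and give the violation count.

bar 0: v0=E3 v1=E4 (P8)
bar 1: v0=G3 v1=E4 (M6)
bar 2: v0=B3 v1=G4 (m6)
bar 3: v0=C4 v1=C5 (P8)
bar 4: v0=D4 v1=F4 (m3)
bar 5: v0=E4 v1=G4 (m3)
bar 6: v0=E4 v1=B4 (P5)
bar 7: v0=C4 v1=C5 (P8)
bar 8: v0=F3 v1=D4 (M6)
bar 9: v0=E3 v1=E4 (P8)
  R2 @ bar3.0: B3/D4 m3 -> C4/C5 P8 similar
  R7 @ bar3.0: D4->C5 leap 10st

No (2 violations)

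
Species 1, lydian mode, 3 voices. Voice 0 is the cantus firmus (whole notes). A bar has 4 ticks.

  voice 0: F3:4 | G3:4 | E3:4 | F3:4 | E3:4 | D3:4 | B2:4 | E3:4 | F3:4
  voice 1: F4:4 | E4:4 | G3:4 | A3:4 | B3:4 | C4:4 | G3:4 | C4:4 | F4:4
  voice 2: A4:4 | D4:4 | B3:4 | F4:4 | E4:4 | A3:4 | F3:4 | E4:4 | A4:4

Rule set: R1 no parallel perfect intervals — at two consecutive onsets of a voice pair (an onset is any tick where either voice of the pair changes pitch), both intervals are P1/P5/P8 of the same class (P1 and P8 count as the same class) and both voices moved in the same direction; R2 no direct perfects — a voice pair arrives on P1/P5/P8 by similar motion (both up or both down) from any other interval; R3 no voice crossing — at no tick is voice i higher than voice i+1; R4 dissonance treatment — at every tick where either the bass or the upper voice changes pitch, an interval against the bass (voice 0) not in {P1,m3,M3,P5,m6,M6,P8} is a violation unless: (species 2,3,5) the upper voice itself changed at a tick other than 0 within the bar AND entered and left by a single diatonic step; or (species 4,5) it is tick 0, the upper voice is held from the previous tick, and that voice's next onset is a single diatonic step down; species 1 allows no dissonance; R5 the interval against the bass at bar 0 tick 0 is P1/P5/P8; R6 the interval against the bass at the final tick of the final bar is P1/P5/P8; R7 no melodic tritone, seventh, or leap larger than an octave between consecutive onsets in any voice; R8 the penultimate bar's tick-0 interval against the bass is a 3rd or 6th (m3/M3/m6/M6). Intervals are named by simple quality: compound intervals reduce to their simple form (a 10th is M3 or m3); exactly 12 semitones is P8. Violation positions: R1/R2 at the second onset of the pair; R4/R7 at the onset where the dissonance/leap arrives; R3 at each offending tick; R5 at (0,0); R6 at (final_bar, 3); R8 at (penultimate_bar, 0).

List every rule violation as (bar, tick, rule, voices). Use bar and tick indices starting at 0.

(0, 0, R5, (0, 2))
(1, 0, R3, (1, 2))
(1, 1, R3, (1, 2))
(1, 2, R3, (1, 2))
(1, 3, R3, (1, 2))
(2, 0, R1, (0, 2))
(3, 0, R2, (0, 2))
(3, 0, R7, (2,))
(4, 0, R1, (0, 2))
(5, 0, R2, (0, 2))
(5, 0, R3, (1, 2))
(5, 0, R4, (0, 1))
(5, 1, R3, (1, 2))
(5, 2, R3, (1, 2))
(5, 3, R3, (1, 2))
(6, 0, R3, (1, 2))
(6, 0, R4, (0, 2))
(6, 1, R3, (1, 2))
(6, 2, R3, (1, 2))
(6, 3, R3, (1, 2))
(7, 0, R2, (0, 2))
(7, 0, R7, (2,))
(7, 0, R8, (0, 2))
(8, 0, R2, (0, 1))
(8, 3, R6, (0, 2))

bar 0: v0=F3 v1=F4 v2=A4 downbeat M3
bar 1: v0=G3 v1=E4 v2=D4 downbeat P5
bar 2: v0=E3 v1=G3 v2=B3 downbeat P5
bar 3: v0=F3 v1=A3 v2=F4 downbeat P8
bar 4: v0=E3 v1=B3 v2=E4 downbeat P8
bar 5: v0=D3 v1=C4 v2=A3 downbeat P5
bar 6: v0=B2 v1=G3 v2=F3 downbeat TT
bar 7: v0=E3 v1=C4 v2=E4 downbeat P8
bar 8: v0=F3 v1=F4 v2=A4 downbeat M3
  -> R5 @ bar 0 tick 0 v(0, 2): opens on M3
  -> R3 @ bar 1 tick 0 v(1, 2): E4 above D4
  -> R3 @ bar 1 tick 1 v(1, 2): E4 above D4
  -> R3 @ bar 1 tick 2 v(1, 2): E4 above D4
  -> R3 @ bar 1 tick 3 v(1, 2): E4 above D4
  -> R1 @ bar 2 tick 0 v(0, 2): G3/D4 P5 -> E3/B3 P5 similar
  -> R2 @ bar 3 tick 0 v(0, 2): E3/B3 P5 -> F3/F4 P8 similar
  -> R7 @ bar 3 tick 0 v(2,): B3->F4 leap 6st
  -> R1 @ bar 4 tick 0 v(0, 2): F3/F4 P8 -> E3/E4 P8 similar
  -> R2 @ bar 5 tick 0 v(0, 2): E3/E4 P8 -> D3/A3 P5 similar
  -> R3 @ bar 5 tick 0 v(1, 2): C4 above A3
  -> R4 @ bar 5 tick 0 v(0, 1): D3/C4 m7 untreated
  -> R3 @ bar 5 tick 1 v(1, 2): C4 above A3
  -> R3 @ bar 5 tick 2 v(1, 2): C4 above A3
  -> R3 @ bar 5 tick 3 v(1, 2): C4 above A3
  -> R3 @ bar 6 tick 0 v(1, 2): G3 above F3
  -> R4 @ bar 6 tick 0 v(0, 2): B2/F3 TT untreated
  -> R3 @ bar 6 tick 1 v(1, 2): G3 above F3
  -> R3 @ bar 6 tick 2 v(1, 2): G3 above F3
  -> R3 @ bar 6 tick 3 v(1, 2): G3 above F3
  -> R2 @ bar 7 tick 0 v(0, 2): B2/F3 TT -> E3/E4 P8 similar
  -> R7 @ bar 7 tick 0 v(2,): F3->E4 leap 11st
  -> R8 @ bar 7 tick 0 v(0, 2): penult P8 not 3rd/6th
  -> R2 @ bar 8 tick 0 v(0, 1): E3/C4 m6 -> F3/F4 P8 similar
  -> R6 @ bar 8 tick 3 v(0, 2): closes on M3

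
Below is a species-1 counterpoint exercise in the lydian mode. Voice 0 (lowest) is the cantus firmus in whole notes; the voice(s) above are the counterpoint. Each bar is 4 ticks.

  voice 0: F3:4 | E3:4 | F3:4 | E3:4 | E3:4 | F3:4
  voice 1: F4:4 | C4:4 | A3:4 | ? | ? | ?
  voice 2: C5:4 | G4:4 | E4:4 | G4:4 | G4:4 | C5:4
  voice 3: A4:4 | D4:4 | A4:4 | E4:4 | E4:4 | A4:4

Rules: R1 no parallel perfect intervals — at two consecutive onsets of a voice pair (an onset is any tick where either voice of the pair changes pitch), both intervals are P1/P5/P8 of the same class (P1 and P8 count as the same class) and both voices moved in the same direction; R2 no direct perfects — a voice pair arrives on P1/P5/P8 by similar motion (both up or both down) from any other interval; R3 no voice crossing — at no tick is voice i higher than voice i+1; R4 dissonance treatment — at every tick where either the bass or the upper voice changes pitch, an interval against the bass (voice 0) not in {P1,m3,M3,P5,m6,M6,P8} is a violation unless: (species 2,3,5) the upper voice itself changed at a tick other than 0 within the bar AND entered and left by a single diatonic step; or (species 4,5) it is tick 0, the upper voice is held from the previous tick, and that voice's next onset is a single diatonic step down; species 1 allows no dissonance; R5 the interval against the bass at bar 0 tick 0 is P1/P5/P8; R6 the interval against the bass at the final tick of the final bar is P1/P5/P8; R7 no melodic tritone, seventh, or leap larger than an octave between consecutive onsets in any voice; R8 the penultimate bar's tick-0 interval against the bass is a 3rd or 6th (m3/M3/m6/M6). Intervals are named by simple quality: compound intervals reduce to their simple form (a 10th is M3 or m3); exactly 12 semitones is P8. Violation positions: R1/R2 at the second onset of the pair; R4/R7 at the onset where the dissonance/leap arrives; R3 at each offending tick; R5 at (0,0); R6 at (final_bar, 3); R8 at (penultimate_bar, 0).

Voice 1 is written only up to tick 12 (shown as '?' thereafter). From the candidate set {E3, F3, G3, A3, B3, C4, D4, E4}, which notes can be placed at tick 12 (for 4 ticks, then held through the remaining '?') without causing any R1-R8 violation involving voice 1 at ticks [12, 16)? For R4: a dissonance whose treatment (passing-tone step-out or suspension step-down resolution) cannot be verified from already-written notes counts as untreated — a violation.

E3: violates R1,R2
F3: violates R4
G3: legal
A3: violates R4
B3: legal
C4: violates R1
D4: violates R4
E4: legal

{B3, E4, G3}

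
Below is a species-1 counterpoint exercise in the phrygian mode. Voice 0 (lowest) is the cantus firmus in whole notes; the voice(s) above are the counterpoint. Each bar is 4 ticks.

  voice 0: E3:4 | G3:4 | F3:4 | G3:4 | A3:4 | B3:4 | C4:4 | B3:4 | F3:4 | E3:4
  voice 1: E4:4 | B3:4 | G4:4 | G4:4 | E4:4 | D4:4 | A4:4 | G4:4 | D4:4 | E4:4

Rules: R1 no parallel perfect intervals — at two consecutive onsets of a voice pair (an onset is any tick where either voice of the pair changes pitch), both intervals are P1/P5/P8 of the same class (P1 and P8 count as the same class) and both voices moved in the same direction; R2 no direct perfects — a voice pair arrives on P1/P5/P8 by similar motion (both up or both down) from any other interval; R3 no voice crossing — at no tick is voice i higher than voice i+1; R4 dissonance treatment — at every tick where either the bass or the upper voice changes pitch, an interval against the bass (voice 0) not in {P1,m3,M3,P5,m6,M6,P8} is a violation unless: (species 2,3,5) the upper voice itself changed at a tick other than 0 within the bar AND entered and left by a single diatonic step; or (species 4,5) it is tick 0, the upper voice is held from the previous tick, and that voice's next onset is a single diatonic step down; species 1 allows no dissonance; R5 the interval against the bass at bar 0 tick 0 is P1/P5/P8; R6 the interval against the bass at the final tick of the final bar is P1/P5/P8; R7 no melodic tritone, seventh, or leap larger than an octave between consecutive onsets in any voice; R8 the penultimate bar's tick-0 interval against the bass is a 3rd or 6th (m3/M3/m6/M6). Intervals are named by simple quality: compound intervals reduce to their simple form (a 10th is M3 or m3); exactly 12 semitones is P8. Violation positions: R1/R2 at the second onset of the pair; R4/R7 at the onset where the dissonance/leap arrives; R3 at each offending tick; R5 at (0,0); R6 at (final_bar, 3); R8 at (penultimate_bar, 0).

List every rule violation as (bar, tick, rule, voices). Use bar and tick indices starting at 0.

bar 0: v0=E3 v1=E4 downbeat P8
bar 1: v0=G3 v1=B3 downbeat M3
bar 2: v0=F3 v1=G4 downbeat M2
bar 3: v0=G3 v1=G4 downbeat P8
bar 4: v0=A3 v1=E4 downbeat P5
bar 5: v0=B3 v1=D4 downbeat m3
bar 6: v0=C4 v1=A4 downbeat M6
bar 7: v0=B3 v1=G4 downbeat m6
bar 8: v0=F3 v1=D4 downbeat M6
bar 9: v0=E3 v1=E4 downbeat P8
  -> R4 @ bar 2 tick 0 v(0, 1): F3/G4 M2 untreated
  -> R7 @ bar 8 tick 0 v(0,): B3->F3 leap 6st

(2, 0, R4, (0, 1))
(8, 0, R7, (0,))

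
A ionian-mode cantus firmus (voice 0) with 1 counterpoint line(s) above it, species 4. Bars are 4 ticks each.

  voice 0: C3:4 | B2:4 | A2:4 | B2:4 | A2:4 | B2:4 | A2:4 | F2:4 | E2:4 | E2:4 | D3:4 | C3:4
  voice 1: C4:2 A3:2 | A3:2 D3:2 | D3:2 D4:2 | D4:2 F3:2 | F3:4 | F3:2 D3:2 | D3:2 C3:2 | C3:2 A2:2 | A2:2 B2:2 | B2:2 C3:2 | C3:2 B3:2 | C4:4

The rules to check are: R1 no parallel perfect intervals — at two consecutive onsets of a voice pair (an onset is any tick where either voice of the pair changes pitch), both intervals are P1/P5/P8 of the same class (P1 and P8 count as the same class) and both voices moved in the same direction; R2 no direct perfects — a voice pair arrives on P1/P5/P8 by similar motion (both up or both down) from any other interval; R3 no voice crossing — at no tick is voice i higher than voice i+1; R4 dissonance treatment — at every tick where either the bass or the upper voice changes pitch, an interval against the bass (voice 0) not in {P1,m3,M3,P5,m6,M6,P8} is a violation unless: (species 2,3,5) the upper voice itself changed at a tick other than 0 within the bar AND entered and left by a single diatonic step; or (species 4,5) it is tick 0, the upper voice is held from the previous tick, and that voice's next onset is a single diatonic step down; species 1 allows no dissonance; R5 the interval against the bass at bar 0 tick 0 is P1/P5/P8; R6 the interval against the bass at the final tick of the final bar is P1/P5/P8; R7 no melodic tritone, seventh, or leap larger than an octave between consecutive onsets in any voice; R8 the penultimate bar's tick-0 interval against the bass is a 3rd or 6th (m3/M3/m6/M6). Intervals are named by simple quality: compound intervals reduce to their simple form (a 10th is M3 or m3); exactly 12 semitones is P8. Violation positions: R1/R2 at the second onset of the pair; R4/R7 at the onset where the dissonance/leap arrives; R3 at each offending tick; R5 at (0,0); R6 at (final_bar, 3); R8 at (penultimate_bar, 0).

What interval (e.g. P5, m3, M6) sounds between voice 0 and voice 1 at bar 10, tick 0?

M2

voice 0=D3 voice 1=C3 -> M2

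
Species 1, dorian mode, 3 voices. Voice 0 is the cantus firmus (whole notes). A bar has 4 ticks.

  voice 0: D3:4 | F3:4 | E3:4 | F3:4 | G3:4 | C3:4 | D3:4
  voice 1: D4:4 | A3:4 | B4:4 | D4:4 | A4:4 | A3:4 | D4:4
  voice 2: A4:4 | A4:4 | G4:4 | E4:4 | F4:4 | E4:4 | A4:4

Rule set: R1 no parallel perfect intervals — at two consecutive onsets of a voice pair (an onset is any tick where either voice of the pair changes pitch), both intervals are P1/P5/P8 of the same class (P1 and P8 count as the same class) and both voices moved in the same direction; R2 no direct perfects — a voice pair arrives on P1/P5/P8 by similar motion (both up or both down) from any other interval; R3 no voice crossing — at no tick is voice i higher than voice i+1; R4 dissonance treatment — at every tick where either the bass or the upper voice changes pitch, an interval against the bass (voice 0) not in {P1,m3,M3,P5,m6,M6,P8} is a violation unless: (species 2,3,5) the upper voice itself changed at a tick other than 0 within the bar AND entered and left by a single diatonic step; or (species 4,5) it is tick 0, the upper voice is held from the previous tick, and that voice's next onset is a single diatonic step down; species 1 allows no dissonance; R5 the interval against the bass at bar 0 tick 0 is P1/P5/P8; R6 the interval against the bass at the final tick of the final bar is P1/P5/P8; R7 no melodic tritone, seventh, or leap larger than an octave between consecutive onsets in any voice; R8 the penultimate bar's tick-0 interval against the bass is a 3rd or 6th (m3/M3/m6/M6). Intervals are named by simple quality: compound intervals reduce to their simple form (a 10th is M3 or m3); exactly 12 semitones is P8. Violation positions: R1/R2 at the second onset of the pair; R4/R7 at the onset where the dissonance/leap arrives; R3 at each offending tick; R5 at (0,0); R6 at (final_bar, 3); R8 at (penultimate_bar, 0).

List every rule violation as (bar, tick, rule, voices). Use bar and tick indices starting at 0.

bar 0: v0=D3 v1=D4 v2=A4 downbeat P5
bar 1: v0=F3 v1=A3 v2=A4 downbeat M3
bar 2: v0=E3 v1=B4 v2=G4 downbeat m3
bar 3: v0=F3 v1=D4 v2=E4 downbeat M7
bar 4: v0=G3 v1=A4 v2=F4 downbeat m7
bar 5: v0=C3 v1=A3 v2=E4 downbeat M3
bar 6: v0=D3 v1=D4 v2=A4 downbeat P5
  -> R3 @ bar 2 tick 0 v(1, 2): B4 above G4
  -> R7 @ bar 2 tick 0 v(1,): A3->B4 leap 14st
  -> R3 @ bar 2 tick 1 v(1, 2): B4 above G4
  -> R3 @ bar 2 tick 2 v(1, 2): B4 above G4
  -> R3 @ bar 2 tick 3 v(1, 2): B4 above G4
  -> R4 @ bar 3 tick 0 v(0, 2): F3/E4 M7 untreated
  -> R3 @ bar 4 tick 0 v(1, 2): A4 above F4
  -> R4 @ bar 4 tick 0 v(0, 1): G3/A4 M2 untreated
  -> R4 @ bar 4 tick 0 v(0, 2): G3/F4 m7 untreated
  -> R3 @ bar 4 tick 1 v(1, 2): A4 above F4
  -> R3 @ bar 4 tick 2 v(1, 2): A4 above F4
  -> R3 @ bar 4 tick 3 v(1, 2): A4 above F4
  -> R2 @ bar 5 tick 0 v(1, 2): A4/F4 M3 -> A3/E4 P5 similar
  -> R1 @ bar 6 tick 0 v(1, 2): A3/E4 P5 -> D4/A4 P5 similar
  -> R2 @ bar 6 tick 0 v(0, 1): C3/A3 M6 -> D3/D4 P8 similar
  -> R2 @ bar 6 tick 0 v(0, 2): C3/E4 M3 -> D3/A4 P5 similar

(2, 0, R3, (1, 2))
(2, 0, R7, (1,))
(2, 1, R3, (1, 2))
(2, 2, R3, (1, 2))
(2, 3, R3, (1, 2))
(3, 0, R4, (0, 2))
(4, 0, R3, (1, 2))
(4, 0, R4, (0, 1))
(4, 0, R4, (0, 2))
(4, 1, R3, (1, 2))
(4, 2, R3, (1, 2))
(4, 3, R3, (1, 2))
(5, 0, R2, (1, 2))
(6, 0, R1, (1, 2))
(6, 0, R2, (0, 1))
(6, 0, R2, (0, 2))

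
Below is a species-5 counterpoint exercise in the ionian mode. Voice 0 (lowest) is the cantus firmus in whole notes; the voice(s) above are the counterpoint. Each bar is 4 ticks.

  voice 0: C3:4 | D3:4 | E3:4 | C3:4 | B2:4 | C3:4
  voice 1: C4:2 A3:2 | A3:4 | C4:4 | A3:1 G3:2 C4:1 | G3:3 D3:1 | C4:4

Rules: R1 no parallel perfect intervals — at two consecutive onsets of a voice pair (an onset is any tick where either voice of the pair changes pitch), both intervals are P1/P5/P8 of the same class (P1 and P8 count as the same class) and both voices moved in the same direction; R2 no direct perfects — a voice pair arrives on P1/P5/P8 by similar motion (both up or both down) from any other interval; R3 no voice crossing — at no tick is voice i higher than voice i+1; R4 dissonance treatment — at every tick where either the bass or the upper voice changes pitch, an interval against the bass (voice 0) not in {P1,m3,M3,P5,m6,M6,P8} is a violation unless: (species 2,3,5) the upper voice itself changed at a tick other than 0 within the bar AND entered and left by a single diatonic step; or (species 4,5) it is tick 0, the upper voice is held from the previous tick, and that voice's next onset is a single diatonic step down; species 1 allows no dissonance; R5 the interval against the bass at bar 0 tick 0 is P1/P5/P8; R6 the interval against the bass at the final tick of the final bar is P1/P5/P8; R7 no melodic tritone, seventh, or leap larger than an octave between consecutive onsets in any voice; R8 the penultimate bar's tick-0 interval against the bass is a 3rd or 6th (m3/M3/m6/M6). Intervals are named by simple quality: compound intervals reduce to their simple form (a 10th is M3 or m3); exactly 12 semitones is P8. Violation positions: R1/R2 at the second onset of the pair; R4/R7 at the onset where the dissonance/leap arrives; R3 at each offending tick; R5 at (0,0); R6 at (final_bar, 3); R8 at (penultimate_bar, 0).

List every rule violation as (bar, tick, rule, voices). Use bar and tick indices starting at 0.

bar 0: v0=C3 v1=C4 downbeat P8
bar 1: v0=D3 v1=A3 downbeat P5
bar 2: v0=E3 v1=C4 downbeat m6
bar 3: v0=C3 v1=A3 downbeat M6
bar 4: v0=B2 v1=G3 downbeat m6
bar 5: v0=C3 v1=C4 downbeat P8
  -> R2 @ bar 5 tick 0 v(0, 1): B2/D3 m3 -> C3/C4 P8 similar
  -> R7 @ bar 5 tick 0 v(1,): D3->C4 leap 10st

(5, 0, R2, (0, 1))
(5, 0, R7, (1,))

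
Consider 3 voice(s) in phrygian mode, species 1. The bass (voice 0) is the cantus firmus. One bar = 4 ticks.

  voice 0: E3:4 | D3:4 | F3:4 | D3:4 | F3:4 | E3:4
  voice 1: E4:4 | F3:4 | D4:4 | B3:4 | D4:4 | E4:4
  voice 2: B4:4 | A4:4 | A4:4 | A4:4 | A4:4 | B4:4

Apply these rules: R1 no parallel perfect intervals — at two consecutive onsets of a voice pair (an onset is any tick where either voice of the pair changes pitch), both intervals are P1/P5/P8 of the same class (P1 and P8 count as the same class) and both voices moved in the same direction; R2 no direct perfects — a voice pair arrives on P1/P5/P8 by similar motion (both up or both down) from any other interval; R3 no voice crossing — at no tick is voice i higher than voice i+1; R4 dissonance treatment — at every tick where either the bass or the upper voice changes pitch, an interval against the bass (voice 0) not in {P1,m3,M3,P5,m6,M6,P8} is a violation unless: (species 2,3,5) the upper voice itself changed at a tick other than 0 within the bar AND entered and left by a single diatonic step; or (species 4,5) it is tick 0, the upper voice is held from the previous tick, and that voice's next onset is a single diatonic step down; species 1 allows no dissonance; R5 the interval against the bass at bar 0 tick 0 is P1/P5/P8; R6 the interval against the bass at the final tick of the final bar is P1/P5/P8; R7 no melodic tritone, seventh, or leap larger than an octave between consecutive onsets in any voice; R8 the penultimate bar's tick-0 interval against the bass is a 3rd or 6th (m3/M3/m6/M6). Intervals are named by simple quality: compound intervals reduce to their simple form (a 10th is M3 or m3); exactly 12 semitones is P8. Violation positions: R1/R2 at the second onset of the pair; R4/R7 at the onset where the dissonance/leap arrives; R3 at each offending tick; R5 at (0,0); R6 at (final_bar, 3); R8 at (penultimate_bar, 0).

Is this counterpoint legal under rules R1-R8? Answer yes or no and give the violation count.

bar 0: v0=E3 v1=E4 v2=B4 (P5)
bar 1: v0=D3 v1=F3 v2=A4 (P5)
bar 2: v0=F3 v1=D4 v2=A4 (M3)
bar 3: v0=D3 v1=B3 v2=A4 (P5)
bar 4: v0=F3 v1=D4 v2=A4 (M3)
bar 5: v0=E3 v1=E4 v2=B4 (P5)
  R1 @ bar1.0: E3/B4 P5 -> D3/A4 P5 similar
  R7 @ bar1.0: E4->F3 leap 11st
  R1 @ bar5.0: D4/A4 P5 -> E4/B4 P5 similar

No (3 violations)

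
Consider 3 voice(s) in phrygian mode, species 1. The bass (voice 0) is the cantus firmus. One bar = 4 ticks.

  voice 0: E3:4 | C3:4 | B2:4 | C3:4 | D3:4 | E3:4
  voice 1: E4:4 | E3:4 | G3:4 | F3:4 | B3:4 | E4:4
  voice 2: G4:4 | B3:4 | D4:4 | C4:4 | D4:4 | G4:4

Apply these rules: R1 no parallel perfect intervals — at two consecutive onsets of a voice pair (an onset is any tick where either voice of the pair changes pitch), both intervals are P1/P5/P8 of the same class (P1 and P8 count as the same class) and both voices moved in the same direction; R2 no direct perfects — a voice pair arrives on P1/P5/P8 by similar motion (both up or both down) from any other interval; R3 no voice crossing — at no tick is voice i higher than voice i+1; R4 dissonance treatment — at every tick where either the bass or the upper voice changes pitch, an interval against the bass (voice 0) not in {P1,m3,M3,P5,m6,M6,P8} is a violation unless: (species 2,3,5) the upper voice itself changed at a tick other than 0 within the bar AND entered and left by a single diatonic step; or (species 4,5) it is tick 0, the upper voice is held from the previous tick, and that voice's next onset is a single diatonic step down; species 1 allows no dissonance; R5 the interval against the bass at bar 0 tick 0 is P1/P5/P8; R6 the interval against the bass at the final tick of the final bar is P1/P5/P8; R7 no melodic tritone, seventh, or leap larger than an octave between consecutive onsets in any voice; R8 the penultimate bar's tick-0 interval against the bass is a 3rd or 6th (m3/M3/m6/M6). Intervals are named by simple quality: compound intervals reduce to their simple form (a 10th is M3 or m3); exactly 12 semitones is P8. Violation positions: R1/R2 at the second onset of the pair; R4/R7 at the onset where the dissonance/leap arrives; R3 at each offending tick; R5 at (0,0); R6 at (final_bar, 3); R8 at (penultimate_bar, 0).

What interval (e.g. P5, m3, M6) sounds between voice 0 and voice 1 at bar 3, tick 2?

voice 0=C3 voice 1=F3 -> P4

P4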